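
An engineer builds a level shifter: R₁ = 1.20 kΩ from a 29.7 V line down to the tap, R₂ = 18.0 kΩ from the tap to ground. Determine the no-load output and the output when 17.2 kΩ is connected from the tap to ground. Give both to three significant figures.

Open-circuit: V = 29.7 × 18.0/(1.20 + 18.0) = 27.8 V.
With the load, R₂ becomes R₂‖R_L = 8.795 kΩ, so V = 29.7 × 8.795/9.995 = 26.1 V.

Unloaded: 27.8 V; loaded: 26.1 V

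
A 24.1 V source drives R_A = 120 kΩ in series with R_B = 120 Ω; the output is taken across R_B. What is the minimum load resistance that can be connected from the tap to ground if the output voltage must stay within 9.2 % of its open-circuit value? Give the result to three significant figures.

Output resistance R_th = R_A‖R_B = (120000 × 120)/120100 = 119.9 Ω.
The fractional drop is R_th/(R_th + R_L); requiring this ≤ 0.0920 gives R_L ≥ R_th(1/0.0920 − 1) = 119.9 × 9.870 = 1.18 kΩ.

R_L(min) ≈ 1.18 kΩ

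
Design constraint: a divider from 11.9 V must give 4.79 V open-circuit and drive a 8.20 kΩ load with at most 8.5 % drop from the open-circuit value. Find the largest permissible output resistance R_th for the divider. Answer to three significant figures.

R_th ≤ 762 Ω

Loading drop = R_th/(R_th + R_L) ≤ 0.0850, so R_th ≤ R_L · ε/(1−ε) = 8.20 kΩ × 0.0850/0.9150 = 762 Ω.
(Any R1, R2 with R2/(R1+R2) = 0.403 and R1‖R2 ≤ 762 Ω will meet the spec.)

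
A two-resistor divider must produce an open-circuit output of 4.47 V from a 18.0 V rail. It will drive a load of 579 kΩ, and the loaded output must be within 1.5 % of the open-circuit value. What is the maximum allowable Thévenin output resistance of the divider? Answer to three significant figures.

Loading drop = R_th/(R_th + R_L) ≤ 0.0150, so R_th ≤ R_L · ε/(1−ε) = 579 kΩ × 0.0150/0.9850 = 8.82 kΩ.
(Any R1, R2 with R2/(R1+R2) = 0.248 and R1‖R2 ≤ 8.82 kΩ will meet the spec.)

R_th ≤ 8.82 kΩ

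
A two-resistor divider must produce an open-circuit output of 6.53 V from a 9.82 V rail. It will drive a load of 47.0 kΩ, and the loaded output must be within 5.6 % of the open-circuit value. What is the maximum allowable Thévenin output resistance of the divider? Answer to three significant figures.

Loading drop = R_th/(R_th + R_L) ≤ 0.0560, so R_th ≤ R_L · ε/(1−ε) = 47.0 kΩ × 0.0560/0.9440 = 2.79 kΩ.

R_th ≤ 2.79 kΩ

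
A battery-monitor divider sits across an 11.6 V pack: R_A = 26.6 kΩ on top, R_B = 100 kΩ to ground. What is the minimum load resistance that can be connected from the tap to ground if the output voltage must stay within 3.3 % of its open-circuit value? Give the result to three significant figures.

Output resistance R_th = R_A‖R_B = (26.6 × 100)/126.6 = 21.01 kΩ.
The fractional drop is R_th/(R_th + R_L); requiring this ≤ 0.0330 gives R_L ≥ R_th(1/0.0330 − 1) = 21.01 × 29.30 = 616 kΩ.

R_L(min) ≈ 616 kΩ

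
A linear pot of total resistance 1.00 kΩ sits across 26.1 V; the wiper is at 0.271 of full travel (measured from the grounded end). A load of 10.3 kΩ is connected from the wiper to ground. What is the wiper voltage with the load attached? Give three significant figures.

V ≈ 6.94 V

The wiper splits the pot into (1−α)R = 729.0 Ω above and αR = 271.0 Ω below.
Lower section ‖ load = 264.1 Ω.
V_wiper = 26.1 × 264.1/(729.0 + 264.1) = 6.94 V.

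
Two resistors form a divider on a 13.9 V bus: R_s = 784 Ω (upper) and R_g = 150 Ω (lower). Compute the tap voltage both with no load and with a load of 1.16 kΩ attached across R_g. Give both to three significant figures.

Unloaded: 2.23 V; loaded: 2.01 V

Open-circuit: V = 13.9 × 150/(784 + 150) = 2.23 V.
With the load, R_g becomes R_g‖R_L = 132.8 Ω, so V = 13.9 × 132.8/916.8 = 2.01 V.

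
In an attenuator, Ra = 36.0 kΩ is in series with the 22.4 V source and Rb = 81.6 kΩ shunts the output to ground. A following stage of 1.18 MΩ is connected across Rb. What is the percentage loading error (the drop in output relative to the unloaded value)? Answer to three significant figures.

2.07 %

The divider's output (Thévenin) resistance is Ra‖Rb = 24.98 kΩ.
Fractional drop under load = R_th/(R_th + R_L) = 24.98 / (24.98 + 1180) = 0.02073.
So the output falls by 2.07 %.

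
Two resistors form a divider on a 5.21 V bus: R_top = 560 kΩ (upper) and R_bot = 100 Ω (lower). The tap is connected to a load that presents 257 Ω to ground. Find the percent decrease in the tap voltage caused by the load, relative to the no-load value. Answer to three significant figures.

The divider's output (Thévenin) resistance is R_top‖R_bot = 99.98 Ω.
Fractional drop under load = R_th/(R_th + R_L) = 99.98 / (99.98 + 257) = 0.2801.
So the output falls by 28.0 %.

28.0 %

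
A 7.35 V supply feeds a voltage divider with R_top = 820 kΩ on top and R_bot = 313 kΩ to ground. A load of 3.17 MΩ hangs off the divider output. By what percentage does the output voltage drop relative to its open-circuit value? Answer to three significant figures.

The divider's output (Thévenin) resistance is R_top‖R_bot = 226.5 kΩ.
Fractional drop under load = R_th/(R_th + R_L) = 226.5 / (226.5 + 3170) = 0.06669.
So the output falls by 6.67 %.

6.67 %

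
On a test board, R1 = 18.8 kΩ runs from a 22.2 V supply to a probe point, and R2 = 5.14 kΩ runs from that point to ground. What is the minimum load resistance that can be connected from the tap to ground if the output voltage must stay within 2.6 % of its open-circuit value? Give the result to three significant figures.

R_L(min) ≈ 151 kΩ

Output resistance R_th = R1‖R2 = (18.8 × 5.14)/23.94 = 4.036 kΩ.
The fractional drop is R_th/(R_th + R_L); requiring this ≤ 0.0260 gives R_L ≥ R_th(1/0.0260 − 1) = 4.036 × 37.46 = 151 kΩ.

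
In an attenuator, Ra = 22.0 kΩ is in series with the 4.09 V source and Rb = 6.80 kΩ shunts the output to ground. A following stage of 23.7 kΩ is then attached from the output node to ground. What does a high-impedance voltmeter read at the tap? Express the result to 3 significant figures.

The load sits in parallel with Rb: Rb‖R_L = (6.80 × 23.7) / (6.80 + 23.7) = 5.284 kΩ.
V_out = 4.09 × 5.284 / (22.0 + 5.284) = 4.09 × 5.284/27.28 = 0.792 V.

V_out ≈ 0.792 V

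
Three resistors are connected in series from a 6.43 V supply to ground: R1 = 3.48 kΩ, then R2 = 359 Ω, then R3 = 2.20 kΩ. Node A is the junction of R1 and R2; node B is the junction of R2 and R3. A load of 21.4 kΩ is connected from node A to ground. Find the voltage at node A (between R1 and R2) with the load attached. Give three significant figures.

Below node A the series string R2+R3 = 2559 Ω sits in parallel with the 21400 Ω load: 2286 Ω.
V_A = 6.43 × 2286/(3480 + 2286) = 2.55 V.

V ≈ 2.55 V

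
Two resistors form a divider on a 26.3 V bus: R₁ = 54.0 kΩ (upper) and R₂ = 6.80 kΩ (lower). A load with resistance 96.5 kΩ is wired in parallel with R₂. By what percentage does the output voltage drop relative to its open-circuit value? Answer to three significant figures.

5.89 %

The divider's output (Thévenin) resistance is R₁‖R₂ = 6.039 kΩ.
Fractional drop under load = R_th/(R_th + R_L) = 6.039 / (6.039 + 96.5) = 0.05890.
So the output falls by 5.89 %.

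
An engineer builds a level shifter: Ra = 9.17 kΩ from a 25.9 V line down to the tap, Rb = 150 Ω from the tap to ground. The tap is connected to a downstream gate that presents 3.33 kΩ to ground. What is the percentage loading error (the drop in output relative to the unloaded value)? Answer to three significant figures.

4.24 %

The divider's output (Thévenin) resistance is Ra‖Rb = 147.6 Ω.
Fractional drop under load = R_th/(R_th + R_L) = 147.6 / (147.6 + 3330) = 0.04244.
So the output falls by 4.24 %.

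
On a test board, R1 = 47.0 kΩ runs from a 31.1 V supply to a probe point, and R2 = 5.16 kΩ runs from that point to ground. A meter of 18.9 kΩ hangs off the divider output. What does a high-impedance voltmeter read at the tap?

V_out ≈ 2.47 V

The load sits in parallel with R2: R2‖R_L = (5.16 × 18.9) / (5.16 + 18.9) = 4.053 kΩ.
V_out = 31.1 × 4.053 / (47.0 + 4.053) = 31.1 × 4.053/51.05 = 2.47 V.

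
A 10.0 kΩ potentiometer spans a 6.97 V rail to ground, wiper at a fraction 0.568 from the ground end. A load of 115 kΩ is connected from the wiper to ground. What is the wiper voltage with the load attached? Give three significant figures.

The wiper splits the pot into (1−α)R = 4.320 kΩ above and αR = 5.680 kΩ below.
Lower section ‖ load = 5.413 kΩ.
V_wiper = 6.97 × 5.413/(4.320 + 5.413) = 3.88 V.

V ≈ 3.88 V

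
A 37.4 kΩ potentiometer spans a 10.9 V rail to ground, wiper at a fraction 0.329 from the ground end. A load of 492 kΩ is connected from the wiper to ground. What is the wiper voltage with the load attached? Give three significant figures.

The wiper splits the pot into (1−α)R = 25.10 kΩ above and αR = 12.30 kΩ below.
Lower section ‖ load = 12.00 kΩ.
V_wiper = 10.9 × 12.00/(25.10 + 12.00) = 3.53 V.

V ≈ 3.53 V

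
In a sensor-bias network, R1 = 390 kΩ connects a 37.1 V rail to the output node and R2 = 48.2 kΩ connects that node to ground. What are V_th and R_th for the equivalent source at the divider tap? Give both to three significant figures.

V_th = 4.08 V, R_th = 42.9 kΩ

V_th is the open-circuit tap voltage: 37.1 × 48.2/(390 + 48.2) = 4.08 V.
With the supply zeroed, R1 and R2 appear in parallel from the tap: R_th = R1‖R2 = (390 × 48.2)/438.2 = 42.9 kΩ.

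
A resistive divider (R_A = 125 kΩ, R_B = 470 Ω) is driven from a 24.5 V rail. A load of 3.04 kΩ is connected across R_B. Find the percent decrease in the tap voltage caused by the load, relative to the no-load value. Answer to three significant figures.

13.3 %

Unloaded V = 24.5 × 470/125500 = 0.091775 V.
Loaded: R_B‖R_L = 407.1 Ω, giving V = 24.5 × 407.1/125400 = 0.079526 V.
Drop = (0.091775 − 0.079526) / 0.091775 = 13.3 %.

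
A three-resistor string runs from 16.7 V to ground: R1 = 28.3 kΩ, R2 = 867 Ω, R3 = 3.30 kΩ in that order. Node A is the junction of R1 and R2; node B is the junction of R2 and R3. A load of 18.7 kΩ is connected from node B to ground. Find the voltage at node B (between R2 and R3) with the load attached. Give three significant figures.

At node B, R3 is in parallel with the load: R3‖R_L = 2805 Ω.
Below node A the resistance is R2 + (R3‖R_L) = 3672 Ω, so V_A = 16.7 × 3672/31970 = 1.918 V.
Then V_B = V_A × (R3‖R_L)/(R2 + R3‖R_L) = 1.918 × 2805/3672 = 1.47 V.

V ≈ 1.47 V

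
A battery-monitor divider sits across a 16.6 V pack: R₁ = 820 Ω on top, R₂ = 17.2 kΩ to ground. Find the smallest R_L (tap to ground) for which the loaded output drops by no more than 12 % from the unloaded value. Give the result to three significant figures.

Output resistance R_th = R₁‖R₂ = (820 × 17200)/18020 = 782.7 Ω.
The fractional drop is R_th/(R_th + R_L); requiring this ≤ 0.120 gives R_L ≥ R_th(1/0.120 − 1) = 782.7 × 7.333 = 5.74 kΩ.

R_L(min) ≈ 5.74 kΩ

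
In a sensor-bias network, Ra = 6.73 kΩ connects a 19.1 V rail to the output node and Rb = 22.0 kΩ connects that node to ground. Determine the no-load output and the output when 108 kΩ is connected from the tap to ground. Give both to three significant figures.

Unloaded: 14.6 V; loaded: 14.0 V

Open-circuit: V = 19.1 × 22.0/(6.73 + 22.0) = 14.6 V.
With the load, Rb becomes Rb‖R_L = 18.28 kΩ, so V = 19.1 × 18.28/25.01 = 14.0 V.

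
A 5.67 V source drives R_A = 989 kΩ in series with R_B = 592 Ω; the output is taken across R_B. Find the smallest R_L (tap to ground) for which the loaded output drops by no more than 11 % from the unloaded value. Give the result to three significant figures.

Output resistance R_th = R_A‖R_B = (989000 × 592)/989600 = 591.6 Ω.
The fractional drop is R_th/(R_th + R_L); requiring this ≤ 0.110 gives R_L ≥ R_th(1/0.110 − 1) = 591.6 × 8.091 = 4.79 kΩ.

R_L(min) ≈ 4.79 kΩ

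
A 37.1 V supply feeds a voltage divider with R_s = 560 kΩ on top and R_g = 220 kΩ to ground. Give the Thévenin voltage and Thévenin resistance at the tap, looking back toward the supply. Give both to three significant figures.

V_th = 10.5 V, R_th = 158 kΩ

V_th is the open-circuit tap voltage: 37.1 × 220/(560 + 220) = 10.5 V.
With the supply zeroed, R_s and R_g appear in parallel from the tap: R_th = R_s‖R_g = (560 × 220)/780.0 = 158 kΩ.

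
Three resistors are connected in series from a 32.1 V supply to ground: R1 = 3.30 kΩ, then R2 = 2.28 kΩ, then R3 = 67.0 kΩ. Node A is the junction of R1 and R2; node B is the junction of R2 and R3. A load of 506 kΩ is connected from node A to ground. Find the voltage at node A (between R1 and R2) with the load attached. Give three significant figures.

V ≈ 30.5 V

Below node A the series string R2+R3 = 69.28 kΩ sits in parallel with the 506 kΩ load: 60.94 kΩ.
V_A = 32.1 × 60.94/(3.30 + 60.94) = 30.5 V.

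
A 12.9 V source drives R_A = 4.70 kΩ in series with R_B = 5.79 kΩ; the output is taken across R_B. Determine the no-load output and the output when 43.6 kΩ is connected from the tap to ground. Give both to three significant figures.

Open-circuit: V = 12.9 × 5.79/(4.70 + 5.79) = 7.12 V.
With the load, R_B becomes R_B‖R_L = 5.111 kΩ, so V = 12.9 × 5.111/9.811 = 6.72 V.

Unloaded: 7.12 V; loaded: 6.72 V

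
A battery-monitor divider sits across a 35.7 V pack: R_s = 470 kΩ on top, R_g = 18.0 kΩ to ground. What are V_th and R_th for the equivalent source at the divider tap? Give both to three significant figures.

V_th = 1.32 V, R_th = 17.3 kΩ

V_th is the open-circuit tap voltage: 35.7 × 18.0/(470 + 18.0) = 1.32 V.
With the supply zeroed, R_s and R_g appear in parallel from the tap: R_th = R_s‖R_g = (470 × 18.0)/488.0 = 17.3 kΩ.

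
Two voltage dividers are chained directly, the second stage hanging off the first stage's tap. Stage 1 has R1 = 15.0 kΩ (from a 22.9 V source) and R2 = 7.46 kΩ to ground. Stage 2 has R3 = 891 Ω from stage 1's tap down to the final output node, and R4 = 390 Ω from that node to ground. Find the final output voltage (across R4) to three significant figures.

V_out ≈ 0.474 V

Stage 2 presents R3+R4 = 1281 Ω as a load on stage 1's tap.
Stage 1's lower leg becomes R2‖(R3+R4) = 1093 Ω, so V_mid = 22.9 × 1093/16090 = 1.556 V.
Stage 2 is itself unloaded: V_out = V_mid × R4/(R3+R4) = 1.556 × 390/1281 = 0.474 V.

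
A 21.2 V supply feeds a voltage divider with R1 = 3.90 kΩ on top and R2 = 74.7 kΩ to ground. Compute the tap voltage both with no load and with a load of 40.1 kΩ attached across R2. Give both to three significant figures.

Unloaded: 20.1 V; loaded: 18.4 V

Open-circuit: V = 21.2 × 74.7/(3.90 + 74.7) = 20.1 V.
With the load, R2 becomes R2‖R_L = 26.09 kΩ, so V = 21.2 × 26.09/29.99 = 18.4 V.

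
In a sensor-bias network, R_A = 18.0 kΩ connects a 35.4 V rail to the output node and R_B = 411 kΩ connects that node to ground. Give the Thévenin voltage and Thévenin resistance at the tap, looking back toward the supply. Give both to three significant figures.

V_th = 33.9 V, R_th = 17.2 kΩ

V_th is the open-circuit tap voltage: 35.4 × 411/(18.0 + 411) = 33.9 V.
With the supply zeroed, R_A and R_B appear in parallel from the tap: R_th = R_A‖R_B = (18.0 × 411)/429.0 = 17.2 kΩ.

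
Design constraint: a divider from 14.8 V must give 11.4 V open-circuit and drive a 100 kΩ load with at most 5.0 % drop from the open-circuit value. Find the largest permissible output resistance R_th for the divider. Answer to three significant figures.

Loading drop = R_th/(R_th + R_L) ≤ 0.0500, so R_th ≤ R_L · ε/(1−ε) = 100 kΩ × 0.0500/0.9500 = 5.26 kΩ.
(Any R1, R2 with R2/(R1+R2) = 0.770 and R1‖R2 ≤ 5.26 kΩ will meet the spec.)

R_th ≤ 5.26 kΩ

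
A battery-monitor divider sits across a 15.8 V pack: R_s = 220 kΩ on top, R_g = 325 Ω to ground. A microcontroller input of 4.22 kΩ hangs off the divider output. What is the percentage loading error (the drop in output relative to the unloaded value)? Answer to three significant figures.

The divider's output (Thévenin) resistance is R_s‖R_g = 324.5 Ω.
Fractional drop under load = R_th/(R_th + R_L) = 324.5 / (324.5 + 4220) = 0.07141.
So the output falls by 7.14 %.

7.14 %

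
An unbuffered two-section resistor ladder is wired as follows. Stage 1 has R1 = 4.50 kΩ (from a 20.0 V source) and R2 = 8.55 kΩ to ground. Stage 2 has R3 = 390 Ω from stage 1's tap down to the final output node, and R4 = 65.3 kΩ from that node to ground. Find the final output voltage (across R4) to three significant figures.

Stage 2 presents R3+R4 = 65690 Ω as a load on stage 1's tap.
Stage 1's lower leg becomes R2‖(R3+R4) = 7565 Ω, so V_mid = 20.0 × 7565/12070 = 12.54 V.
Stage 2 is itself unloaded: V_out = V_mid × R4/(R3+R4) = 12.54 × 65300/65690 = 12.5 V.

V_out ≈ 12.5 V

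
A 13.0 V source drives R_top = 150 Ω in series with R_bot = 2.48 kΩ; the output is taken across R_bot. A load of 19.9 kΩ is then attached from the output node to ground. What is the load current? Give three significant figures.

I_L ≈ 0.612 mA

R_bot‖R_L = 2205 Ω; V_out = 13.0 × 2205/2355 = 12.17 V.
I_L = V_out / R_L = 12.17 / 19.9 kΩ = 0.612 mA.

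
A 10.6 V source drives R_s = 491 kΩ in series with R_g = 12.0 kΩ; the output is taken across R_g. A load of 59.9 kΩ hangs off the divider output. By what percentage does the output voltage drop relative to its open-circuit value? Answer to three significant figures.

The divider's output (Thévenin) resistance is R_s‖R_g = 11.71 kΩ.
Fractional drop under load = R_th/(R_th + R_L) = 11.71 / (11.71 + 59.9) = 0.1636.
So the output falls by 16.4 %.

16.4 %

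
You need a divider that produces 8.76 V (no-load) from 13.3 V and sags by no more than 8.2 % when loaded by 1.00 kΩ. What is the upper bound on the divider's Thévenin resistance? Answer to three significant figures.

Loading drop = R_th/(R_th + R_L) ≤ 0.0820, so R_th ≤ R_L · ε/(1−ε) = 1.00 kΩ × 0.0820/0.9180 = 89.3 Ω.

R_th ≤ 89.3 Ω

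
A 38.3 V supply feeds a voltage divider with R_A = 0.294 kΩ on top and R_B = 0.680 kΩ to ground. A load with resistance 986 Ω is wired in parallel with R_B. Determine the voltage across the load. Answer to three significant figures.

The load sits in parallel with R_B: R_B‖R_L = (680 × 986) / (680 + 986) = 402.4 Ω.
V_out = 38.3 × 402.4 / (294 + 402.4) = 38.3 × 402.4/696.4 = 22.1 V.

V_out ≈ 22.1 V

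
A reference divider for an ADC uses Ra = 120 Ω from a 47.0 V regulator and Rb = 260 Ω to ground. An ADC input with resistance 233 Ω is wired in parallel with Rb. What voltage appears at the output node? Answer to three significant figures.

V_out ≈ 23.8 V

The load sits in parallel with Rb: Rb‖R_L = (260 × 233) / (260 + 233) = 122.9 Ω.
V_out = 47.0 × 122.9 / (120 + 122.9) = 47.0 × 122.9/242.9 = 23.8 V.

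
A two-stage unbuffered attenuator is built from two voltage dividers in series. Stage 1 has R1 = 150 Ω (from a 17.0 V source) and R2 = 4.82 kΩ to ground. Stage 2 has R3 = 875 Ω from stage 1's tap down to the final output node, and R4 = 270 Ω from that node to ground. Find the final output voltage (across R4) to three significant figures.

Stage 2 presents R3+R4 = 1145 Ω as a load on stage 1's tap.
Stage 1's lower leg becomes R2‖(R3+R4) = 925.2 Ω, so V_mid = 17.0 × 925.2/1075 = 14.63 V.
Stage 2 is itself unloaded: V_out = V_mid × R4/(R3+R4) = 14.63 × 270/1145 = 3.45 V.

V_out ≈ 3.45 V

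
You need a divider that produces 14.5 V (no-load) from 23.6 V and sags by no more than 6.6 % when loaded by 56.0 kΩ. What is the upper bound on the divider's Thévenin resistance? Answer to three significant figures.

R_th ≤ 3.96 kΩ

Loading drop = R_th/(R_th + R_L) ≤ 0.0660, so R_th ≤ R_L · ε/(1−ε) = 56.0 kΩ × 0.0660/0.9340 = 3.96 kΩ.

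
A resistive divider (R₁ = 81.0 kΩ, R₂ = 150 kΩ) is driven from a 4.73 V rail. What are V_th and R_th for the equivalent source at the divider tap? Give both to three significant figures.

V_th = 3.07 V, R_th = 52.6 kΩ

V_th is the open-circuit tap voltage: 4.73 × 150/(81.0 + 150) = 3.07 V.
With the supply zeroed, R₁ and R₂ appear in parallel from the tap: R_th = R₁‖R₂ = (81.0 × 150)/231.0 = 52.6 kΩ.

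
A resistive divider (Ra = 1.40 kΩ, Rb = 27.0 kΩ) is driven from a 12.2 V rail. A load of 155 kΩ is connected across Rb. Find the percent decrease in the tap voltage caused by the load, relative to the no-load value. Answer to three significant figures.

The divider's output (Thévenin) resistance is Ra‖Rb = 1.331 kΩ.
Fractional drop under load = R_th/(R_th + R_L) = 1.331 / (1.331 + 155) = 0.008514.
So the output falls by 0.851 %.

0.851 %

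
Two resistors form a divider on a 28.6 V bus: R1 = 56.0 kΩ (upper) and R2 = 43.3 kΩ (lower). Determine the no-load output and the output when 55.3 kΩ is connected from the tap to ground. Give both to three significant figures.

Open-circuit: V = 28.6 × 43.3/(56.0 + 43.3) = 12.5 V.
With the load, R2 becomes R2‖R_L = 24.28 kΩ, so V = 28.6 × 24.28/80.28 = 8.65 V.

Unloaded: 12.5 V; loaded: 8.65 V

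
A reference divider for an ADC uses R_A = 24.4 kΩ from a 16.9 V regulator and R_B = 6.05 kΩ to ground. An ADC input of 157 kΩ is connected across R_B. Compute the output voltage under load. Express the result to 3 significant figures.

The load sits in parallel with R_B: R_B‖R_L = (6.05 × 157) / (6.05 + 157) = 5.826 kΩ.
V_out = 16.9 × 5.826 / (24.4 + 5.826) = 16.9 × 5.826/30.23 = 3.26 V.

V_out ≈ 3.26 V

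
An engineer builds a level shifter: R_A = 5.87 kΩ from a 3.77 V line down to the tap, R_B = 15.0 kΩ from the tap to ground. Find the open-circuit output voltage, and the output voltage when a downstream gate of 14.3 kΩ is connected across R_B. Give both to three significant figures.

Open-circuit: V = 3.77 × 15.0/(5.87 + 15.0) = 2.71 V.
With the load, R_B becomes R_B‖R_L = 7.321 kΩ, so V = 3.77 × 7.321/13.19 = 2.09 V.

Unloaded: 2.71 V; loaded: 2.09 V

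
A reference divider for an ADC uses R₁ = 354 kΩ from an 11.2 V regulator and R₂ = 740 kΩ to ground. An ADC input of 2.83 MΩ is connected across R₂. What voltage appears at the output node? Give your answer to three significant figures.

The load sits in parallel with R₂: R₂‖R_L = (740 × 2830) / (740 + 2830) = 586.6 kΩ.
V_out = 11.2 × 586.6 / (354 + 586.6) = 11.2 × 586.6/940.6 = 6.98 V.

V_out ≈ 6.98 V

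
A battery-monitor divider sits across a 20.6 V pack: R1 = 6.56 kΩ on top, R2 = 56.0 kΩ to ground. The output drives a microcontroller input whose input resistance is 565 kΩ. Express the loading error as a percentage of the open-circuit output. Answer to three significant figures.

The divider's output (Thévenin) resistance is R1‖R2 = 5.872 kΩ.
Fractional drop under load = R_th/(R_th + R_L) = 5.872 / (5.872 + 565) = 0.01029.
So the output falls by 1.03 %.

1.03 %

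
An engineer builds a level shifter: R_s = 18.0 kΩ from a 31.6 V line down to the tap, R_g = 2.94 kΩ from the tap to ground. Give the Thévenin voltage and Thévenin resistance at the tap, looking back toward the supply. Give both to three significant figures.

V_th is the open-circuit tap voltage: 31.6 × 2.94/(18.0 + 2.94) = 4.44 V.
With the supply zeroed, R_s and R_g appear in parallel from the tap: R_th = R_s‖R_g = (18.0 × 2.94)/20.94 = 2.53 kΩ.

V_th = 4.44 V, R_th = 2.53 kΩ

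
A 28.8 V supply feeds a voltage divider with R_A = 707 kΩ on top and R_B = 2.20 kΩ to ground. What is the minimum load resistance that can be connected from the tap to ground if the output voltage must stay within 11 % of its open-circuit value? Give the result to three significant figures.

Output resistance R_th = R_A‖R_B = (707 × 2.20)/709.2 = 2.193 kΩ.
The fractional drop is R_th/(R_th + R_L); requiring this ≤ 0.110 gives R_L ≥ R_th(1/0.110 − 1) = 2.193 × 8.091 = 17.7 kΩ.

R_L(min) ≈ 17.7 kΩ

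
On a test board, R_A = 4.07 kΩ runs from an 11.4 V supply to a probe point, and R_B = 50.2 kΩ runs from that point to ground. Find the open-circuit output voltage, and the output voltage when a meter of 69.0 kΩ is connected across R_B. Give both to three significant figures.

Open-circuit: V = 11.4 × 50.2/(4.07 + 50.2) = 10.5 V.
With the load, R_B becomes R_B‖R_L = 29.06 kΩ, so V = 11.4 × 29.06/33.13 = 10.0 V.

Unloaded: 10.5 V; loaded: 10.0 V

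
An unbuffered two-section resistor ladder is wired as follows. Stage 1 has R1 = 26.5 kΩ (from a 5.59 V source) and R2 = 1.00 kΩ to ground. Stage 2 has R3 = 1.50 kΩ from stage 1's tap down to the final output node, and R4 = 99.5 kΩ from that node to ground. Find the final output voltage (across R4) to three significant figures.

Stage 2 presents R3+R4 = 101.0 kΩ as a load on stage 1's tap.
Stage 1's lower leg becomes R2‖(R3+R4) = 0.9902 kΩ, so V_mid = 5.59 × 0.9902/27.49 = 0.2014 V.
Stage 2 is itself unloaded: V_out = V_mid × R4/(R3+R4) = 0.2014 × 99.5/101.0 = 0.198 V.

V_out ≈ 0.198 V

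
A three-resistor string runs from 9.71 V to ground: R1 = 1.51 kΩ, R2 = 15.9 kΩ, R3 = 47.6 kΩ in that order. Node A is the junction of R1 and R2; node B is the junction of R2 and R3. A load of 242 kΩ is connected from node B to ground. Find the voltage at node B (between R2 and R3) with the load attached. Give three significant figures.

At node B, R3 is in parallel with the load: R3‖R_L = 39.78 kΩ.
Below node A the resistance is R2 + (R3‖R_L) = 55.68 kΩ, so V_A = 9.71 × 55.68/57.19 = 9.454 V.
Then V_B = V_A × (R3‖R_L)/(R2 + R3‖R_L) = 9.454 × 39.78/55.68 = 6.75 V.

V ≈ 6.75 V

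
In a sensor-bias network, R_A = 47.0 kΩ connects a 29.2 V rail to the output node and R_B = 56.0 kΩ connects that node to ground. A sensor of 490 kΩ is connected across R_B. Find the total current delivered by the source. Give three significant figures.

I ≈ 0.300 mA

R_B‖R_L = 50.26 kΩ, so the source sees R_A + R_B‖R_L = 97.26 kΩ.
I = 29.2 V / 97.26 kΩ = 0.300 mA.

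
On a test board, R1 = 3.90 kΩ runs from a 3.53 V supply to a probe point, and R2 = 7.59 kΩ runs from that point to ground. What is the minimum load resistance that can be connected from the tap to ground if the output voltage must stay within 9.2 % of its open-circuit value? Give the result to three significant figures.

R_L(min) ≈ 25.4 kΩ

Output resistance R_th = R1‖R2 = (3.90 × 7.59)/11.49 = 2.576 kΩ.
The fractional drop is R_th/(R_th + R_L); requiring this ≤ 0.0920 gives R_L ≥ R_th(1/0.0920 − 1) = 2.576 × 9.870 = 25.4 kΩ.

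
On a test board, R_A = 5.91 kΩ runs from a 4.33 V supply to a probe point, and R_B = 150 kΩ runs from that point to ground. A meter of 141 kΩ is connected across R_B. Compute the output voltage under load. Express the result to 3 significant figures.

V_out ≈ 4.00 V

The load sits in parallel with R_B: R_B‖R_L = (150 × 141) / (150 + 141) = 72.68 kΩ.
V_out = 4.33 × 72.68 / (5.91 + 72.68) = 4.33 × 72.68/78.59 = 4.00 V.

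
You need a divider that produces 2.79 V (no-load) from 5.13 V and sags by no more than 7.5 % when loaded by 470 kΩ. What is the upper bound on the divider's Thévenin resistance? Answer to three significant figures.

Loading drop = R_th/(R_th + R_L) ≤ 0.0750, so R_th ≤ R_L · ε/(1−ε) = 470 kΩ × 0.0750/0.9250 = 38.1 kΩ.
(Any R1, R2 with R2/(R1+R2) = 0.544 and R1‖R2 ≤ 38.1 kΩ will meet the spec.)

R_th ≤ 38.1 kΩ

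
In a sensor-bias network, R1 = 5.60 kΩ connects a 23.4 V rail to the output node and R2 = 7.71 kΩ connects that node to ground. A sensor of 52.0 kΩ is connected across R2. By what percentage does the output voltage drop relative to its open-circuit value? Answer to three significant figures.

5.87 %

The divider's output (Thévenin) resistance is R1‖R2 = 3.244 kΩ.
Fractional drop under load = R_th/(R_th + R_L) = 3.244 / (3.244 + 52.0) = 0.05872.
So the output falls by 5.87 %.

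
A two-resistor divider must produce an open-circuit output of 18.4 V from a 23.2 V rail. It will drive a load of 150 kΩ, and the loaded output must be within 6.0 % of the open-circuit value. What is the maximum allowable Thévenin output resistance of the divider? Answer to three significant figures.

R_th ≤ 9.57 kΩ

Loading drop = R_th/(R_th + R_L) ≤ 0.0600, so R_th ≤ R_L · ε/(1−ε) = 150 kΩ × 0.0600/0.9400 = 9.57 kΩ.
(Any R1, R2 with R2/(R1+R2) = 0.793 and R1‖R2 ≤ 9.57 kΩ will meet the spec.)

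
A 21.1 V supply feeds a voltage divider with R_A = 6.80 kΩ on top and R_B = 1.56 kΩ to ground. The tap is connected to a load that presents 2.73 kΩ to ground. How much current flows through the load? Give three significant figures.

R_B‖R_L = 0.9927 kΩ; V_out = 21.1 × 0.9927/7.793 = 2.688 V.
I_L = V_out / R_L = 2.688 / 2.73 kΩ = 0.985 mA.

I_L ≈ 0.985 mA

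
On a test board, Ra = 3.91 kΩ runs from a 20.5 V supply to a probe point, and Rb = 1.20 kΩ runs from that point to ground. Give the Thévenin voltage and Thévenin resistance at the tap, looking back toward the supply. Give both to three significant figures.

V_th = 4.81 V, R_th = 918 Ω

V_th is the open-circuit tap voltage: 20.5 × 1.20/(3.91 + 1.20) = 4.81 V.
With the supply zeroed, Ra and Rb appear in parallel from the tap: R_th = Ra‖Rb = (3.91 × 1.20)/5.110 = 918 Ω.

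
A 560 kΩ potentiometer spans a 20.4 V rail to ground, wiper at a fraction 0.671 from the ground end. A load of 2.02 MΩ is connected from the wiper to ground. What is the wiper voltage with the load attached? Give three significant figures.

The wiper splits the pot into (1−α)R = 184.2 kΩ above and αR = 375.8 kΩ below.
Lower section ‖ load = 316.8 kΩ.
V_wiper = 20.4 × 316.8/(184.2 + 316.8) = 12.9 V.

V ≈ 12.9 V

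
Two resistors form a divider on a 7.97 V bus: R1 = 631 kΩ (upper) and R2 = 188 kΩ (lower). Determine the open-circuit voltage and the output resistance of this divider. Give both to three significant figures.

V_th = 1.83 V, R_th = 145 kΩ

V_th is the open-circuit tap voltage: 7.97 × 188/(631 + 188) = 1.83 V.
With the supply zeroed, R1 and R2 appear in parallel from the tap: R_th = R1‖R2 = (631 × 188)/819.0 = 145 kΩ.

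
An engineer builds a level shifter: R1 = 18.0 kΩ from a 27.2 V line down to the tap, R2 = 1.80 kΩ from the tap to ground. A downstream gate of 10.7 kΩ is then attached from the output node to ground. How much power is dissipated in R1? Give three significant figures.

Total resistance from the source is R1 + (R2‖R_L) = 19.54 kΩ, so I = 27.2/19.54 kΩ = 1.392 mA.
P = I²·R1 = (1.392 mA)² × 18.0 kΩ = 34.9 mW.

P ≈ 34.9 mW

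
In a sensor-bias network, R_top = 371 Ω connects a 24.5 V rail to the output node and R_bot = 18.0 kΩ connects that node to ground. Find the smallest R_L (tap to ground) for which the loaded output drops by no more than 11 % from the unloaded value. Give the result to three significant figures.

Output resistance R_th = R_top‖R_bot = (371 × 18000)/18370 = 363.5 Ω.
The fractional drop is R_th/(R_th + R_L); requiring this ≤ 0.110 gives R_L ≥ R_th(1/0.110 − 1) = 363.5 × 8.091 = 2.94 kΩ.

R_L(min) ≈ 2.94 kΩ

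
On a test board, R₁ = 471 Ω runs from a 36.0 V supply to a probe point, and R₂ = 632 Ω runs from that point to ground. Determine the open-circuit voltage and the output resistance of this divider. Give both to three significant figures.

V_th = 20.6 V, R_th = 270 Ω

V_th is the open-circuit tap voltage: 36.0 × 632/(471 + 632) = 20.6 V.
With the supply zeroed, R₁ and R₂ appear in parallel from the tap: R_th = R₁‖R₂ = (471 × 632)/1103 = 270 Ω.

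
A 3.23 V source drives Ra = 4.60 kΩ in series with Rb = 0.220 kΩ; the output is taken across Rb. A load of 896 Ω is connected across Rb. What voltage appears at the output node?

The load sits in parallel with Rb: Rb‖R_L = (220 × 896) / (220 + 896) = 176.6 Ω.
V_out = 3.23 × 176.6 / (4600 + 176.6) = 3.23 × 176.6/4777 = 0.119 V.

V_out ≈ 0.119 V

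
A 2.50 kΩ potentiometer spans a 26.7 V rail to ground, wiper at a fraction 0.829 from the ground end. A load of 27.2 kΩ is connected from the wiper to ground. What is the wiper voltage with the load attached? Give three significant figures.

V ≈ 21.8 V

The wiper splits the pot into (1−α)R = 427.5 Ω above and αR = 2072 Ω below.
Lower section ‖ load = 1926 Ω.
V_wiper = 26.7 × 1926/(427.5 + 1926) = 21.8 V.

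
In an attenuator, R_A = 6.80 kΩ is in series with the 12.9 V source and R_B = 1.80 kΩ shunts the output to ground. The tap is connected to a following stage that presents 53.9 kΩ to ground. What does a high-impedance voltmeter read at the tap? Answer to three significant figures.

V_out ≈ 2.63 V

The load sits in parallel with R_B: R_B‖R_L = (1.80 × 53.9) / (1.80 + 53.9) = 1.742 kΩ.
V_out = 12.9 × 1.742 / (6.80 + 1.742) = 12.9 × 1.742/8.542 = 2.63 V.
(Unloaded it would have been 2.70 V.)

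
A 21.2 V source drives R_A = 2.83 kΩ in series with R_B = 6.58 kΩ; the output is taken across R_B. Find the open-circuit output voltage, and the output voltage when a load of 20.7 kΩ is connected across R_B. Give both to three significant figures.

Unloaded: 14.8 V; loaded: 13.5 V

Open-circuit: V = 21.2 × 6.58/(2.83 + 6.58) = 14.8 V.
With the load, R_B becomes R_B‖R_L = 4.993 kΩ, so V = 21.2 × 4.993/7.823 = 13.5 V.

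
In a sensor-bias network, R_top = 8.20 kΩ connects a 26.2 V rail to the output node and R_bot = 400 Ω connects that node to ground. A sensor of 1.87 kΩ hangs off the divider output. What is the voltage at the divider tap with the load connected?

V_out ≈ 1.01 V

The load sits in parallel with R_bot: R_bot‖R_L = (400 × 1870) / (400 + 1870) = 329.5 Ω.
V_out = 26.2 × 329.5 / (8200 + 329.5) = 26.2 × 329.5/8530 = 1.01 V.
(Unloaded it would have been 1.22 V.)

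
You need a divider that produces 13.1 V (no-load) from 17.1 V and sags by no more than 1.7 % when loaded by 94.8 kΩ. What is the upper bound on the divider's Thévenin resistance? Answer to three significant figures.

R_th ≤ 1.64 kΩ

Loading drop = R_th/(R_th + R_L) ≤ 0.0170, so R_th ≤ R_L · ε/(1−ε) = 94.8 kΩ × 0.0170/0.9830 = 1.64 kΩ.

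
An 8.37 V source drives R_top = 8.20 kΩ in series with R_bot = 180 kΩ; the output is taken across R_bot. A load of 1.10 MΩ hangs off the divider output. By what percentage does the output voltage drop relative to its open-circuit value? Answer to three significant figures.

The divider's output (Thévenin) resistance is R_top‖R_bot = 7.843 kΩ.
Fractional drop under load = R_th/(R_th + R_L) = 7.843 / (7.843 + 1100) = 0.007079.
So the output falls by 0.708 %.

0.708 %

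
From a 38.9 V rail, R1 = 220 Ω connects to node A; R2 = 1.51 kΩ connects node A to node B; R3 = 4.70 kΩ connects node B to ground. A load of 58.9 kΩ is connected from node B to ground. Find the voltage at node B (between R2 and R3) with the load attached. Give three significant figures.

At node B, R3 is in parallel with the load: R3‖R_L = 4353 Ω.
Below node A the resistance is R2 + (R3‖R_L) = 5863 Ω, so V_A = 38.9 × 5863/6083 = 37.49 V.
Then V_B = V_A × (R3‖R_L)/(R2 + R3‖R_L) = 37.49 × 4353/5863 = 27.8 V.

V ≈ 27.8 V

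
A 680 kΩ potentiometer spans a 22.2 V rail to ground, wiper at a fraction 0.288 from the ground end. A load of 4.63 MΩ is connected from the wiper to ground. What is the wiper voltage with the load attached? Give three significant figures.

The wiper splits the pot into (1−α)R = 484.2 kΩ above and αR = 195.8 kΩ below.
Lower section ‖ load = 187.9 kΩ.
V_wiper = 22.2 × 187.9/(484.2 + 187.9) = 6.21 V.

V ≈ 6.21 V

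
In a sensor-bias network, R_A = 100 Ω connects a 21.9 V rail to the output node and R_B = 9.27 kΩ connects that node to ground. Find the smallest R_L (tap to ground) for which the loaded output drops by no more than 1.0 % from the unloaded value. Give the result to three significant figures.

Output resistance R_th = R_A‖R_B = (100 × 9270)/9370 = 98.93 Ω.
The fractional drop is R_th/(R_th + R_L); requiring this ≤ 0.0100 gives R_L ≥ R_th(1/0.0100 − 1) = 98.93 × 99.00 = 9.79 kΩ.

R_L(min) ≈ 9.79 kΩ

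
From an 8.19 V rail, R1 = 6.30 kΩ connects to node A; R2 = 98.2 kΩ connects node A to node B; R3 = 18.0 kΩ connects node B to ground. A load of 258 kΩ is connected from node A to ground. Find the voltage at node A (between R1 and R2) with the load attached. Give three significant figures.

V ≈ 7.59 V

Below node A the series string R2+R3 = 116.2 kΩ sits in parallel with the 258 kΩ load: 80.12 kΩ.
V_A = 8.19 × 80.12/(6.30 + 80.12) = 7.59 V.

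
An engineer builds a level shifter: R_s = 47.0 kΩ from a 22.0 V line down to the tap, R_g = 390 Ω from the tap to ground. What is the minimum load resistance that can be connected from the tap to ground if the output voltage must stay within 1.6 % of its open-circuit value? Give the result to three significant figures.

R_L(min) ≈ 23.8 kΩ

Output resistance R_th = R_s‖R_g = (47000 × 390)/47390 = 386.8 Ω.
The fractional drop is R_th/(R_th + R_L); requiring this ≤ 0.0160 gives R_L ≥ R_th(1/0.0160 − 1) = 386.8 × 61.50 = 23.8 kΩ.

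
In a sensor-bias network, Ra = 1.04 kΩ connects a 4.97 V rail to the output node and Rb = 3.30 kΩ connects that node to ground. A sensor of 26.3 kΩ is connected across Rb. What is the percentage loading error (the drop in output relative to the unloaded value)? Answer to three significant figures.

The divider's output (Thévenin) resistance is Ra‖Rb = 0.7908 kΩ.
Fractional drop under load = R_th/(R_th + R_L) = 0.7908 / (0.7908 + 26.3) = 0.02919.
So the output falls by 2.92 %.

2.92 %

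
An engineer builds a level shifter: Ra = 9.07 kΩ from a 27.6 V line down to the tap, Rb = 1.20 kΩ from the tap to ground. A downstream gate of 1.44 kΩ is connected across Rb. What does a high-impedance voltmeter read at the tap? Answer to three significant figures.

V_out ≈ 1.86 V

The load sits in parallel with Rb: Rb‖R_L = (1.20 × 1.44) / (1.20 + 1.44) = 0.6545 kΩ.
V_out = 27.6 × 0.6545 / (9.07 + 0.6545) = 27.6 × 0.6545/9.725 = 1.86 V.
(Unloaded it would have been 3.22 V.)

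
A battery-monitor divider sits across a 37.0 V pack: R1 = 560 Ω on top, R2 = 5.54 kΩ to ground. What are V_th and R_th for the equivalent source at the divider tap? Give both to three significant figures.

V_th is the open-circuit tap voltage: 37.0 × 5540/(560 + 5540) = 33.6 V.
With the supply zeroed, R1 and R2 appear in parallel from the tap: R_th = R1‖R2 = (560 × 5540)/6100 = 509 Ω.

V_th = 33.6 V, R_th = 509 Ω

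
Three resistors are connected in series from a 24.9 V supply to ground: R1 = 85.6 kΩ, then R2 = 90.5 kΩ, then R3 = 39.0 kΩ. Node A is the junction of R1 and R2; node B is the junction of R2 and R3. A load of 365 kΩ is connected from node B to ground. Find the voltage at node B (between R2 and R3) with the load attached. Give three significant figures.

At node B, R3 is in parallel with the load: R3‖R_L = 35.24 kΩ.
Below node A the resistance is R2 + (R3‖R_L) = 125.7 kΩ, so V_A = 24.9 × 125.7/211.3 = 14.81 V.
Then V_B = V_A × (R3‖R_L)/(R2 + R3‖R_L) = 14.81 × 35.24/125.7 = 4.15 V.

V ≈ 4.15 V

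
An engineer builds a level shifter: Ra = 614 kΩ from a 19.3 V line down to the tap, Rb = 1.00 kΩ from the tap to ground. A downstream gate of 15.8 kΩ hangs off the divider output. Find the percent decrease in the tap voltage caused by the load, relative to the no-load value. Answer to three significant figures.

5.94 %

The divider's output (Thévenin) resistance is Ra‖Rb = 0.9984 kΩ.
Fractional drop under load = R_th/(R_th + R_L) = 0.9984 / (0.9984 + 15.8) = 0.05943.
So the output falls by 5.94 %.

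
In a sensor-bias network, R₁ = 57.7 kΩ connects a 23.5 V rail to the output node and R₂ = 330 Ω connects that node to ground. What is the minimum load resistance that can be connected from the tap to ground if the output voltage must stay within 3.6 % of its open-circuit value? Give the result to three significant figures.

R_L(min) ≈ 8.79 kΩ

Output resistance R_th = R₁‖R₂ = (57700 × 330)/58030 = 328.1 Ω.
The fractional drop is R_th/(R_th + R_L); requiring this ≤ 0.0360 gives R_L ≥ R_th(1/0.0360 − 1) = 328.1 × 26.78 = 8.79 kΩ.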